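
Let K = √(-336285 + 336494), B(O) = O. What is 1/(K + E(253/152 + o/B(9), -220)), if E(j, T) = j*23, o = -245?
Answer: -1100075832/646264486585 - 1871424*√209/646264486585 ≈ -0.0017441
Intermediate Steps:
K = √209 ≈ 14.457
E(j, T) = 23*j
1/(K + E(253/152 + o/B(9), -220)) = 1/(√209 + 23*(253/152 - 245/9)) = 1/(√209 + 23*(-34963/1368)) = 1/(√209 - 804149/1368) = 1/(-804149/1368 + √209)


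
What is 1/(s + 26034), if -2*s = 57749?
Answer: -2/5681 ≈ -0.00035205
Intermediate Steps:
s = -57749/2 (s = -½*57749 = -57749/2 ≈ -28875.)
1/(s + 26034) = 1/(-57749/2 + 26034) = 1/(-5681/2) = -2/5681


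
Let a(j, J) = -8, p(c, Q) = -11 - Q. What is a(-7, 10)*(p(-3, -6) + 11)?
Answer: -48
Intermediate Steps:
a(-7, 10)*(p(-3, -6) + 11) = -8*((-11 - 1*(-6)) + 11) = -8*((-11 + 6) + 11) = -8*(-5 + 11) = -8*6 = -48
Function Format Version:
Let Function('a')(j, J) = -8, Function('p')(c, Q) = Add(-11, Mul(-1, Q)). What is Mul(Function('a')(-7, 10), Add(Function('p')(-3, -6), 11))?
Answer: -48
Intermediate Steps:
Mul(Function('a')(-7, 10), Add(Function('p')(-3, -6), 11)) = Mul(-8, Add(Add(-11, Mul(-1, -6)), 11)) = Mul(-8, Add(Add(-11, 6), 11)) = Mul(-8, Add(-5, 11)) = Mul(-8, 6) = -48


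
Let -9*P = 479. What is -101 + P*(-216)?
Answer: 11395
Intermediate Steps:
P = -479/9 (P = -1/9*479 = -479/9 ≈ -53.222)
-101 + P*(-216) = -101 - 479/9*(-216) = -101 + 11496 = 11395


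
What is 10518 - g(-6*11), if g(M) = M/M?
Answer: 10517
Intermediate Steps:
g(M) = 1
10518 - g(-6*11) = 10518 - 1*1 = 10518 - 1 = 10517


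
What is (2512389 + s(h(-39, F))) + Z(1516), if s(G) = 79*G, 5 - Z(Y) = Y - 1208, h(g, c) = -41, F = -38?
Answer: 2508847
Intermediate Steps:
Z(Y) = 1213 - Y (Z(Y) = 5 - (Y - 1208) = 5 - (-1208 + Y) = 5 + (1208 - Y) = 1213 - Y)
(2512389 + s(h(-39, F))) + Z(1516) = (2512389 + 79*(-41)) + (1213 - 1*1516) = (2512389 - 3239) + (1213 - 1516) = 2509150 - 303 = 2508847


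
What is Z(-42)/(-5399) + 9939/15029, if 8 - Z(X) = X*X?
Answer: 80051585/81141571 ≈ 0.98657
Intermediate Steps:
Z(X) = 8 - X² (Z(X) = 8 - X*X = 8 - X²)
Z(-42)/(-5399) + 9939/15029 = (8 - 1*(-42)²)/(-5399) + 9939/15029 = (8 - 1*1764)*(-1/5399) + 9939*(1/15029) = (8 - 1764)*(-1/5399) + 9939/15029 = -1756*(-1/5399) + 9939/15029 = 1756/5399 + 9939/15029 = 80051585/81141571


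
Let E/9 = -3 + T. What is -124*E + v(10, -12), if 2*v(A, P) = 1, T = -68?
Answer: 158473/2 ≈ 79237.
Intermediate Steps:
v(A, P) = ½ (v(A, P) = (½)*1 = ½)
E = -639 (E = 9*(-3 - 68) = 9*(-71) = -639)
-124*E + v(10, -12) = -124*(-639) + ½ = 79236 + ½ = 158473/2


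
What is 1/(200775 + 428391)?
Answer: 1/629166 ≈ 1.5894e-6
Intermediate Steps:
1/(200775 + 428391) = 1/629166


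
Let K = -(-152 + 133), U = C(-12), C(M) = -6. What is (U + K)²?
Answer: 169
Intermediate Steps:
U = -6
K = 19 (K = -1*(-19) = 19)
(U + K)² = (-6 + 19)² = 13² = 169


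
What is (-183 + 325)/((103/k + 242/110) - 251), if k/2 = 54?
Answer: -76680/133837 ≈ -0.57294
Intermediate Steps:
k = 108 (k = 2*54 = 108)
(-183 + 325)/((103/k + 242/110) - 251) = (-183 + 325)/((103/108 + 242/110) - 251) = 142/((103*(1/108) + 242*(1/110)) - 251) = 142/((103/108 + 11/5) - 251) = 142/(1703/540 - 251) = 142/(-133837/540) = 142*(-540/133837) = -76680/133837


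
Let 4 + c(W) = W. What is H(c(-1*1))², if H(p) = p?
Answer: 25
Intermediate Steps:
c(W) = -4 + W
H(c(-1*1))² = (-4 - 1*1)² = (-4 - 1)² = (-5)² = 25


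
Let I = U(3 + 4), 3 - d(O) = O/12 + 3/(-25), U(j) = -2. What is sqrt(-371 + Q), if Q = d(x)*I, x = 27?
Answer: I*sqrt(37274)/10 ≈ 19.306*I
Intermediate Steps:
d(O) = 78/25 - O/12 (d(O) = 3 - (O/12 + 3/(-25)) = 3 - (O*(1/12) + 3*(-1/25)) = 3 - (O/12 - 3/25) = 3 - (-3/25 + O/12) = 3 + (3/25 - O/12) = 78/25 - O/12)
I = -2
Q = -87/50 (Q = (78/25 - 1/12*27)*(-2) = (78/25 - 9/4)*(-2) = (87/100)*(-2) = -87/50 ≈ -1.7400)
sqrt(-371 + Q) = sqrt(-371 - 87/50) = sqrt(-18637/50) = I*sqrt(37274)/10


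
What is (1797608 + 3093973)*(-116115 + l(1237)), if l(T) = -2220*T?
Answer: -14000952175155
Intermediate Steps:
(1797608 + 3093973)*(-116115 + l(1237)) = (1797608 + 3093973)*(-116115 - 2220*1237) = 4891581*(-116115 - 2746140) = 4891581*(-2862255) = -14000952175155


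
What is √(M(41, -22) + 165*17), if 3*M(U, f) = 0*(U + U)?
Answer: √2805 ≈ 52.962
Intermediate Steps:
M(U, f) = 0 (M(U, f) = (0*(U + U))/3 = (0*(2*U))/3 = (⅓)*0 = 0)
√(M(41, -22) + 165*17) = √(0 + 165*17) = √(0 + 2805) = √2805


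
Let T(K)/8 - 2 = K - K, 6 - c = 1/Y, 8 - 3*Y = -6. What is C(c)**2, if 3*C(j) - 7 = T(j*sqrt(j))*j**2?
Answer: 706868569/21609 ≈ 32712.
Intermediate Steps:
Y = 14/3 (Y = 8/3 - 1/3*(-6) = 8/3 + 2 = 14/3 ≈ 4.6667)
c = 81/14 (c = 6 - 1/14/3 = 6 - 1*3/14 = 6 - 3/14 = 81/14 ≈ 5.7857)
T(K) = 16 (T(K) = 16 + 8*(K - K) = 16 + 8*0 = 16 + 0 = 16)
C(j) = 7/3 + 16*j**2/3 (C(j) = 7/3 + (16*j**2)/3 = 7/3 + 16*j**2/3)
C(c)**2 = (7/3 + 16*(81/14)**2/3)**2 = (7/3 + (16/3)*(6561/196))**2 = (7/3 + 8748/49)**2 = (26587/147)**2 = 706868569/21609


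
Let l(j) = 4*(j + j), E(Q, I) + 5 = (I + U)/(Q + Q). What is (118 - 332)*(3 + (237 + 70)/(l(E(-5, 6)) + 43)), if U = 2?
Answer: 317576/17 ≈ 18681.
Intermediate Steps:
E(Q, I) = -5 + (2 + I)/(2*Q) (E(Q, I) = -5 + (I + 2)/(Q + Q) = -5 + (2 + I)/((2*Q)) = -5 + (2 + I)*(1/(2*Q)) = -5 + (2 + I)/(2*Q))
l(j) = 8*j (l(j) = 4*(2*j) = 8*j)
(118 - 332)*(3 + (237 + 70)/(l(E(-5, 6)) + 43)) = (118 - 332)*(3 + (237 + 70)/(8*((½)*(2 + 6 - 10*(-5))/(-5)) + 43)) = -214*(3 + 307/(8*((½)*(-⅕)*(2 + 6 + 50)) + 43)) = -214*(3 + 307/(8*((½)*(-⅕)*58) + 43)) = -214*(3 + 307/(8*(-29/5) + 43)) = -214*(3 + 307/(-232/5 + 43)) = -214*(3 + 307/(-17/5)) = -214*(3 + 307*(-5/17)) = -214*(3 - 1535/17) = -214*(-1484/17) = 317576/17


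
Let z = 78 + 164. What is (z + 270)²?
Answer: 262144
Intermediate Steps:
z = 242
(z + 270)² = (242 + 270)² = 512² = 262144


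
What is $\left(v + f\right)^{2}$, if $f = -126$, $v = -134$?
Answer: $67600$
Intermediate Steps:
$\left(v + f\right)^{2} = \left(-134 - 126\right)^{2} = \left(-260\right)^{2} = 67600$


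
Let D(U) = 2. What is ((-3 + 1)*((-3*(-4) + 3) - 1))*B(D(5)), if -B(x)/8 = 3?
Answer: 672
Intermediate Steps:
B(x) = -24 (B(x) = -8*3 = -24)
((-3 + 1)*((-3*(-4) + 3) - 1))*B(D(5)) = ((-3 + 1)*((-3*(-4) + 3) - 1))*(-24) = -2*((12 + 3) - 1)*(-24) = -2*(15 - 1)*(-24) = -2*14*(-24) = -28*(-24) = 672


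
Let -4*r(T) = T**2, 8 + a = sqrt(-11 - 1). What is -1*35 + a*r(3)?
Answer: -17 - 9*I*sqrt(3)/2 ≈ -17.0 - 7.7942*I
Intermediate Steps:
a = -8 + 2*I*sqrt(3) (a = -8 + sqrt(-11 - 1) = -8 + sqrt(-12) = -8 + 2*I*sqrt(3) ≈ -8.0 + 3.4641*I)
r(T) = -T**2/4
-1*35 + a*r(3) = -1*35 + (-8 + 2*I*sqrt(3))*(-1/4*3**2) = -35 + (-8 + 2*I*sqrt(3))*(-1/4*9) = -35 + (-8 + 2*I*sqrt(3))*(-9/4) = -35 + (18 - 9*I*sqrt(3)/2) = -17 - 9*I*sqrt(3)/2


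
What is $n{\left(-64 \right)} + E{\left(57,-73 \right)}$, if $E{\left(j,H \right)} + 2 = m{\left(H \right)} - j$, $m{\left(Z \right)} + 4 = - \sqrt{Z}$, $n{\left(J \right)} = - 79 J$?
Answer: $4993 - i \sqrt{73} \approx 4993.0 - 8.544 i$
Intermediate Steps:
$m{\left(Z \right)} = -4 - \sqrt{Z}$
$E{\left(j,H \right)} = -6 - j - \sqrt{H}$ ($E{\left(j,H \right)} = -2 - \left(4 + j + \sqrt{H}\right) = -6 - j - \sqrt{H}$)
$n{\left(-64 \right)} + E{\left(57,-73 \right)} = \left(-79\right) \left(-64\right) - \left(63 + \sqrt{-73}\right) = 5056 - \left(63 + i \sqrt{73}\right) = 4993 - i \sqrt{73}$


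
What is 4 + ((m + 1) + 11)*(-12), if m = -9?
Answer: -32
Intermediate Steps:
4 + ((m + 1) + 11)*(-12) = 4 + ((-9 + 1) + 11)*(-12) = 4 + (-8 + 11)*(-12) = 4 + 3*(-12) = 4 - 36 = -32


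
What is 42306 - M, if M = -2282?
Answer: 44588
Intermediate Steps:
42306 - M = 42306 - 1*(-2282) = 42306 + 2282 = 44588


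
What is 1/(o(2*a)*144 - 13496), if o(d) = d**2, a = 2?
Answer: -1/11192 ≈ -8.9350e-5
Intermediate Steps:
1/(o(2*a)*144 - 13496) = 1/((2*2)**2*144 - 13496) = 1/(4**2*144 - 13496) = 1/(16*144 - 13496) = 1/(2304 - 13496) = 1/(-11192) = -1/11192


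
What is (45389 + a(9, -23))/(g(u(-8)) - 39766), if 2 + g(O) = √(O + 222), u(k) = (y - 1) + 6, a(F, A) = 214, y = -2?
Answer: -5067/4417 ≈ -1.1472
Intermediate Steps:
u(k) = 3 (u(k) = (-2 - 1) + 6 = -3 + 6 = 3)
g(O) = -2 + √(222 + O) (g(O) = -2 + √(O + 222) = -2 + √(222 + O))
(45389 + a(9, -23))/(g(u(-8)) - 39766) = (45389 + 214)/((-2 + √(222 + 3)) - 39766) = 45603/((-2 + √225) - 39766) = 45603/((-2 + 15) - 39766) = 45603/(13 - 39766) = 45603/(-39753) = 45603*(-1/39753) = -5067/4417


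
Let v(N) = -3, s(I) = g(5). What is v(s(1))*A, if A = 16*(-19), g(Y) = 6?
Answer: 912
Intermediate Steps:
s(I) = 6
A = -304
v(s(1))*A = -3*(-304) = 912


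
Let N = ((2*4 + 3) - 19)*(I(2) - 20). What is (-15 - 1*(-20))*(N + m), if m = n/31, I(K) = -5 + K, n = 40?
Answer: 28720/31 ≈ 926.45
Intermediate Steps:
N = 184 (N = ((2*4 + 3) - 19)*((-5 + 2) - 20) = ((8 + 3) - 19)*(-3 - 20) = (11 - 19)*(-23) = -8*(-23) = 184)
m = 40/31 ≈ 1.2903
(-15 - 1*(-20))*(N + m) = (-15 - 1*(-20))*(184 + 40/31) = (-15 + 20)*(5744/31) = 5*(5744/31) = 28720/31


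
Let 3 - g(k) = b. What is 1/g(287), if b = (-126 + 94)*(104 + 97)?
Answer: 1/6435 ≈ 0.00015540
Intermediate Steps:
b = -6432 (b = -32*201 = -6432)
g(k) = 6435 (g(k) = 3 - 1*(-6432) = 3 + 6432 = 6435)
1/g(287) = 1/6435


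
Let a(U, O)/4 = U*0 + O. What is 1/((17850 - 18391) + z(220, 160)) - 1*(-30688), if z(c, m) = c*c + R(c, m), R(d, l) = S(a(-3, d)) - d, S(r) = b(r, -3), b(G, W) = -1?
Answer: 1461914945/47638 ≈ 30688.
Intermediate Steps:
a(U, O) = 4*O (a(U, O) = 4*(U*0 + O) = 4*(0 + O) = 4*O)
S(r) = -1
R(d, l) = -1 - d
z(c, m) = -1 + c² - c (z(c, m) = c*c + (-1 - c) = c² + (-1 - c) = -1 + c² - c)
1/((17850 - 18391) + z(220, 160)) - 1*(-30688) = 1/((17850 - 18391) + (-1 + 220² - 1*220)) - 1*(-30688) = 1/(-541 + (-1 + 48400 - 220)) + 30688 = 1/(-541 + 48179) + 30688 = 1/47638 + 30688 = 1461914945/47638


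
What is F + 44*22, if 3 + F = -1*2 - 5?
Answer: 958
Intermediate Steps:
F = -10 (F = -3 + (-1*2 - 5) = -3 + (-2 - 5) = -3 - 7 = -10)
F + 44*22 = -10 + 44*22 = -10 + 968 = 958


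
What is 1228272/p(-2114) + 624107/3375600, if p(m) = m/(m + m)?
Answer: 8292310550507/3375600 ≈ 2.4565e+6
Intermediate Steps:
p(m) = ½ (p(m) = m/((2*m)) = m*(1/(2*m)) = ½)
1228272/p(-2114) + 624107/3375600 = 1228272/(½) + 624107/3375600 = 1228272*2 + 624107*(1/3375600) = 2456544 + 624107/3375600 = 8292310550507/3375600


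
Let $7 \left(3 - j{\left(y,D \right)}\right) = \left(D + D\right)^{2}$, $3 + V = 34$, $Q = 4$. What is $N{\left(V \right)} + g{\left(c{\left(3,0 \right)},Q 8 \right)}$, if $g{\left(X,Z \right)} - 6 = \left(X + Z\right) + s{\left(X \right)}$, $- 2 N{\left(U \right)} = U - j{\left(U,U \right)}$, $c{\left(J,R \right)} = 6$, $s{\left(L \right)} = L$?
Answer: $- \frac{1670}{7} \approx -238.57$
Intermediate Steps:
$V = 31$ ($V = -3 + 34 = 31$)
$j{\left(y,D \right)} = 3 - \frac{4 D^{2}}{7}$ ($j{\left(y,D \right)} = 3 - \frac{\left(D + D\right)^{2}}{7} = 3 - \frac{\left(2 D\right)^{2}}{7} = 3 - \frac{4 D^{2}}{7}$)
$N{\left(U \right)} = \frac{3}{2} - \frac{2 U^{2}}{7} - \frac{U}{2}$ ($N{\left(U \right)} = - \frac{U - \left(3 - \frac{4 U^{2}}{7}\right)}{2} = - \frac{U + \left(-3 + \frac{4 U^{2}}{7}\right)}{2} = - \frac{-3 + U + \frac{4 U^{2}}{7}}{2} = \frac{3}{2} - \frac{2 U^{2}}{7} - \frac{U}{2}$)
$g{\left(X,Z \right)} = 6 + Z + 2 X$ ($g{\left(X,Z \right)} = 6 + \left(\left(X + Z\right) + X\right) = 6 + \left(Z + 2 X\right) = 6 + Z + 2 X$)
$N{\left(V \right)} + g{\left(c{\left(3,0 \right)},Q 8 \right)} = \left(\frac{3}{2} - \frac{2 \cdot 31^{2}}{7} - \frac{31}{2}\right) + \left(6 + 4 \cdot 8 + 2 \cdot 6\right) = \left(\frac{3}{2} - \frac{1922}{7} - \frac{31}{2}\right) + \left(6 + 32 + 12\right) = \left(\frac{3}{2} - \frac{1922}{7} - \frac{31}{2}\right) + 50 = - \frac{2020}{7} + 50 = - \frac{1670}{7}$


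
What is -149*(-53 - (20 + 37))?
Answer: 16390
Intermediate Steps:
-149*(-53 - (20 + 37)) = -149*(-53 - 1*57) = -149*(-53 - 57) = -149*(-110) = 16390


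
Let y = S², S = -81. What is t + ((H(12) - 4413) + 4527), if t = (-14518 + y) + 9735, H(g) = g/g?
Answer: 1893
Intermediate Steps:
H(g) = 1
y = 6561 (y = (-81)² = 6561)
t = 1778 (t = (-14518 + 6561) + 9735 = -7957 + 9735 = 1778)
t + ((H(12) - 4413) + 4527) = 1778 + ((1 - 4413) + 4527) = 1778 + (-4412 + 4527) = 1778 + 115 = 1893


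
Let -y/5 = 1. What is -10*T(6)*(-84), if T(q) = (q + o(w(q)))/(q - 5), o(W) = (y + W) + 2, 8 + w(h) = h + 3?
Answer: 3360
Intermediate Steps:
y = -5 (y = -5*1 = -5)
w(h) = -5 + h (w(h) = -8 + (h + 3) = -8 + (3 + h) = -5 + h)
o(W) = -3 + W (o(W) = (-5 + W) + 2 = -3 + W)
T(q) = (-8 + 2*q)/(-5 + q) (T(q) = (q + (-3 + (-5 + q)))/(q - 5) = (q + (-8 + q))/(-5 + q) = (-8 + 2*q)/(-5 + q))
-10*T(6)*(-84) = -20*(-4 + 6)/(-5 + 6)*(-84) = -20*2/1*(-84) = -20*2*(-84) = -10*4*(-84) = -40*(-84) = 3360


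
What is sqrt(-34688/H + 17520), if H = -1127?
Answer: 4*sqrt(28433359)/161 ≈ 132.48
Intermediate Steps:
sqrt(-34688/H + 17520) = sqrt(-34688/(-1127) + 17520) = sqrt(-34688*(-1)/1127 + 17520) = sqrt(-32*(-1084/1127) + 17520) = sqrt(34688/1127 + 17520) = sqrt(19779728/1127) = 4*sqrt(28433359)/161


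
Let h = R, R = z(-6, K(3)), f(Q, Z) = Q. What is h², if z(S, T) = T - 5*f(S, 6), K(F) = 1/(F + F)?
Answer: 32761/36 ≈ 910.03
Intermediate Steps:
K(F) = 1/(2*F)
z(S, T) = T - 5*S
R = 181/6 (R = (½)/3 - 5*(-6) = (½)*(⅓) + 30 = ⅙ + 30 = 181/6 ≈ 30.167)
h = 181/6 ≈ 30.167
h² = (181/6)² = 32761/36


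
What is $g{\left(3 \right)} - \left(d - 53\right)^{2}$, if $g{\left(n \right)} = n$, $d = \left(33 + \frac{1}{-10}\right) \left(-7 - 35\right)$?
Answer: $- \frac{51466201}{25} \approx -2.0586 \cdot 10^{6}$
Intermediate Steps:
$d = - \frac{6909}{5}$ ($d = \left(33 - \frac{1}{10}\right) \left(-42\right) = \frac{329}{10} \left(-42\right) = - \frac{6909}{5} \approx -1381.8$)
$g{\left(3 \right)} - \left(d - 53\right)^{2} = 3 - \left(- \frac{6909}{5} - 53\right)^{2} = 3 - \left(- \frac{7174}{5}\right)^{2} = 3 - \frac{51466276}{25} = - \frac{51466201}{25}$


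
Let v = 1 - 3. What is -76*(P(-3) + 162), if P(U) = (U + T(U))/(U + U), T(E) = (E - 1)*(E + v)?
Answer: -36290/3 ≈ -12097.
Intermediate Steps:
v = -2
T(E) = (-1 + E)*(-2 + E) (T(E) = (E - 1)*(E - 2) = (-1 + E)*(-2 + E))
P(U) = (2 + U**2 - 2*U)/(2*U) (P(U) = (U + (2 + U**2 - 3*U))/(U + U) = (2 + U**2 - 2*U)/((2*U)) = (2 + U**2 - 2*U)*(1/(2*U)) = (2 + U**2 - 2*U)/(2*U))
-76*(P(-3) + 162) = -76*((-1 + 1/(-3) + (1/2)*(-3)) + 162) = -76*((-1 - 1/3 - 3/2) + 162) = -76*(-17/6 + 162) = -76*955/6 = -36290/3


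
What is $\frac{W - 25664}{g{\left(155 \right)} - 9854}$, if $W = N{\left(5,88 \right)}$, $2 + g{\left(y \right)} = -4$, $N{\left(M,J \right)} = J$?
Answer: $\frac{6394}{2465} \approx 2.5939$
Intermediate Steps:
$g{\left(y \right)} = -6$ ($g{\left(y \right)} = -2 - 4 = -6$)
$W = 88$
$\frac{W - 25664}{g{\left(155 \right)} - 9854} = \frac{88 - 25664}{-6 - 9854} = - \frac{25576}{-9860} = \left(-25576\right) \left(- \frac{1}{9860}\right) = \frac{6394}{2465}$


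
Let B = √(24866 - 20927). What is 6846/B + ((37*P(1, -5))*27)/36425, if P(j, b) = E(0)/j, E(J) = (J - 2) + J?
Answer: -1998/36425 + 2282*√3939/1313 ≈ 109.02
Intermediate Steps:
E(J) = -2 + 2*J (E(J) = (-2 + J) + J = -2 + 2*J)
P(j, b) = -2/j (P(j, b) = (-2 + 2*0)/j = (-2 + 0)/j = -2/j)
B = √3939 ≈ 62.761
6846/B + ((37*P(1, -5))*27)/36425 = 6846/(√3939) + ((37*(-2/1))*27)/36425 = 6846*(√3939/3939) + ((37*(-2*1))*27)*(1/36425) = 2282*√3939/1313 + ((37*(-2))*27)*(1/36425) = 2282*√3939/1313 - 74*27*(1/36425) = 2282*√3939/1313 - 1998*1/36425 = 2282*√3939/1313 - 1998/36425 = -1998/36425 + 2282*√3939/1313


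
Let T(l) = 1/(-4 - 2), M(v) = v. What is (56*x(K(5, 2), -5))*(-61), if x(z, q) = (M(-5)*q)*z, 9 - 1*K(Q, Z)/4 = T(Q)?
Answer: -9394000/3 ≈ -3.1313e+6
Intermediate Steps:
T(l) = -⅙ (T(l) = 1/(-6) = -⅙)
K(Q, Z) = 110/3 (K(Q, Z) = 36 - 4*(-⅙) = 36 + ⅔ = 110/3)
x(z, q) = -5*q*z (x(z, q) = (-5*q)*z = -5*q*z)
(56*x(K(5, 2), -5))*(-61) = (56*(-5*(-5)*110/3))*(-61) = (56*(2750/3))*(-61) = (154000/3)*(-61) = -9394000/3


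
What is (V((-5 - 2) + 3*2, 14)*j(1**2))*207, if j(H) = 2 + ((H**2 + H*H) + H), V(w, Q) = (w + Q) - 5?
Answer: 8280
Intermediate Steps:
V(w, Q) = -5 + Q + w (V(w, Q) = (Q + w) - 5 = -5 + Q + w)
j(H) = 2 + H + 2*H**2 (j(H) = 2 + ((H**2 + H**2) + H) = 2 + (2*H**2 + H) = 2 + (H + 2*H**2) = 2 + H + 2*H**2)
(V((-5 - 2) + 3*2, 14)*j(1**2))*207 = ((-5 + 14 + ((-5 - 2) + 3*2))*(2 + 1**2 + 2*(1**2)**2))*207 = ((-5 + 14 + (-7 + 6))*(2 + 1 + 2*1**2))*207 = ((-5 + 14 - 1)*(2 + 1 + 2*1))*207 = (8*(2 + 1 + 2))*207 = (8*5)*207 = 40*207 = 8280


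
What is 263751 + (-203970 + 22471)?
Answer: 82252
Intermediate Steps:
263751 + (-203970 + 22471) = 263751 - 181499 = 82252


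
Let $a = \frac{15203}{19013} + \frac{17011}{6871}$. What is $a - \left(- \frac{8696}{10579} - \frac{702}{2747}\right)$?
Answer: $\frac{16525558411508938}{3796416683839699} \approx 4.3529$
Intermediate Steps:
$a = \frac{427889956}{130638323}$ ($a = 15203 \cdot \frac{1}{19013} + 17011 \cdot \frac{1}{6871} = \frac{15203}{19013} + \frac{17011}{6871} = \frac{427889956}{130638323} \approx 3.2754$)
$a - \left(- \frac{8696}{10579} - \frac{702}{2747}\right) = \frac{427889956}{130638323} - \left(- \frac{8696}{10579} - \frac{702}{2747}\right) = \frac{427889956}{130638323} - - \frac{31314370}{29060513} = \frac{427889956}{130638323} + \left(\frac{8696}{10579} + \frac{702}{2747}\right) = \frac{427889956}{130638323} + \frac{31314370}{29060513} = \frac{16525558411508938}{3796416683839699}$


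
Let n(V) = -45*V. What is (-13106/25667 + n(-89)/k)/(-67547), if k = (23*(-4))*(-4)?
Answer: -97973327/638012216432 ≈ -0.00015356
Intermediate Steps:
k = 368 (k = -92*(-4) = 368)
(-13106/25667 + n(-89)/k)/(-67547) = (-13106/25667 - 45*(-89)/368)/(-67547) = (-13106*1/25667 + 4005*(1/368))*(-1/67547) = (-13106/25667 + 4005/368)*(-1/67547) = (97973327/9445456)*(-1/67547) = -97973327/638012216432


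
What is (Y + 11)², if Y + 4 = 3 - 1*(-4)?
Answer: 196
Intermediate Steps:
Y = 3 (Y = -4 + (3 - 1*(-4)) = -4 + (3 + 4) = -4 + 7 = 3)
(Y + 11)² = (3 + 11)² = 14² = 196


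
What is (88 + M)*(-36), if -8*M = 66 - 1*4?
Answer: -2889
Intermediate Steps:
M = -31/4 (M = -(66 - 1*4)/8 = -(66 - 4)/8 = -⅛*62 = -31/4 ≈ -7.7500)
(88 + M)*(-36) = (88 - 31/4)*(-36) = (321/4)*(-36) = -2889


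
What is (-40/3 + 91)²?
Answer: 54289/9 ≈ 6032.1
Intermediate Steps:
(-40/3 + 91)² = (233/3)² = 54289/9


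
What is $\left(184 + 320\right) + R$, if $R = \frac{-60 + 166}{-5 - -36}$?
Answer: $\frac{15730}{31} \approx 507.42$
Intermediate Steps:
$R = \frac{106}{31}$ ($R = \frac{106}{-5 + \left(-22 + 58\right)} = \frac{106}{-5 + 36} = \frac{106}{31} \approx 3.4194$)
$\left(184 + 320\right) + R = \left(184 + 320\right) + \frac{106}{31} = 504 + \frac{106}{31} = \frac{15730}{31}$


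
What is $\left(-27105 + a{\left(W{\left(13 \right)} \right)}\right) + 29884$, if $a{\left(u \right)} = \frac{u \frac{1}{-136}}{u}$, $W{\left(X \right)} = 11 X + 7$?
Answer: $\frac{377943}{136} \approx 2779.0$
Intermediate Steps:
$W{\left(X \right)} = 7 + 11 X$
$a{\left(u \right)} = - \frac{1}{136}$ ($a{\left(u \right)} = \frac{u \left(- \frac{1}{136}\right)}{u} = \frac{\left(- \frac{1}{136}\right) u}{u} = - \frac{1}{136}$)
$\left(-27105 + a{\left(W{\left(13 \right)} \right)}\right) + 29884 = \left(-27105 - \frac{1}{136}\right) + 29884 = - \frac{3686281}{136} + 29884 = \frac{377943}{136}$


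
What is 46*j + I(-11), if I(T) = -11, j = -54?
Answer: -2495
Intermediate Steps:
46*j + I(-11) = 46*(-54) - 11 = -2484 - 11 = -2495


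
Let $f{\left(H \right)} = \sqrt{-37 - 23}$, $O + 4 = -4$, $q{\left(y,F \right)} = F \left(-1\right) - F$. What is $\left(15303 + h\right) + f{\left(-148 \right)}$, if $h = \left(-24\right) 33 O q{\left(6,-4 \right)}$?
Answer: $65991 + 2 i \sqrt{15} \approx 65991.0 + 7.746 i$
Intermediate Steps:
$q{\left(y,F \right)} = - 2 F$ ($q{\left(y,F \right)} = - F - F = - 2 F$)
$O = -8$ ($O = -4 - 4 = -8$)
$h = 50688$ ($h = \left(-24\right) 33 \left(- 8 \left(\left(-2\right) \left(-4\right)\right)\right) = - 792 \left(\left(-8\right) 8\right) = \left(-792\right) \left(-64\right) = 50688$)
$f{\left(H \right)} = 2 i \sqrt{15}$ ($f{\left(H \right)} = \sqrt{-60} = 2 i \sqrt{15}$)
$\left(15303 + h\right) + f{\left(-148 \right)} = \left(15303 + 50688\right) + 2 i \sqrt{15} = 65991 + 2 i \sqrt{15}$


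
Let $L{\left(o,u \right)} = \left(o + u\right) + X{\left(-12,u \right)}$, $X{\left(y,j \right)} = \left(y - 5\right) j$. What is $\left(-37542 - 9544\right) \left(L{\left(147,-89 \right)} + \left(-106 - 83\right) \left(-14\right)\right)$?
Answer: $-198561662$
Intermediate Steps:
$X{\left(y,j \right)} = j \left(-5 + y\right)$ ($X{\left(y,j \right)} = \left(-5 + y\right) j = j \left(-5 + y\right)$)
$L{\left(o,u \right)} = o - 16 u$ ($L{\left(o,u \right)} = \left(o + u\right) + u \left(-5 - 12\right) = \left(o + u\right) + u \left(-17\right) = \left(o + u\right) - 17 u = o - 16 u$)
$\left(-37542 - 9544\right) \left(L{\left(147,-89 \right)} + \left(-106 - 83\right) \left(-14\right)\right) = \left(-37542 - 9544\right) \left(\left(147 - -1424\right) + \left(-106 - 83\right) \left(-14\right)\right) = - 47086 \left(\left(147 + 1424\right) - -2646\right) = - 47086 \left(1571 + 2646\right) = \left(-47086\right) 4217 = -198561662$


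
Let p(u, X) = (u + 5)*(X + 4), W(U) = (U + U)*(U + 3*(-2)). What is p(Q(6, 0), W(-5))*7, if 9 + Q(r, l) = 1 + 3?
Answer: 0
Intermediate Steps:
W(U) = 2*U*(-6 + U) (W(U) = (2*U)*(U - 6) = (2*U)*(-6 + U) = 2*U*(-6 + U))
Q(r, l) = -5 (Q(r, l) = -9 + (1 + 3) = -9 + 4 = -5)
p(u, X) = (4 + X)*(5 + u) (p(u, X) = (5 + u)*(4 + X) = (4 + X)*(5 + u))
p(Q(6, 0), W(-5))*7 = (20 + 4*(-5) + 5*(2*(-5)*(-6 - 5)) + (2*(-5)*(-6 - 5))*(-5))*7 = (20 - 20 + 5*(2*(-5)*(-11)) + (2*(-5)*(-11))*(-5))*7 = (20 - 20 + 5*110 + 110*(-5))*7 = (20 - 20 + 550 - 550)*7 = 0*7 = 0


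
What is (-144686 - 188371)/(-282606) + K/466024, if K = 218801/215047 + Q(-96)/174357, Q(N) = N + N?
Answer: 4825620015089982845/4094634390831171096 ≈ 1.1785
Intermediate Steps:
Q(N) = 2*N
K = 12702732311/12498316593 (K = 218801/215047 + (2*(-96))/174357 = 218801*(1/215047) - 192*1/174357 = 218801/215047 - 64/58119 = 12702732311/12498316593 ≈ 1.0164)
(-144686 - 188371)/(-282606) + K/466024 = (-144686 - 188371)/(-282606) + (12702732311/12498316593)/466024 = -333057*(-1/282606) + (12702732311/12498316593)*(1/466024) = 1657/1406 + 12702732311/5824515491936232 = 4825620015089982845/4094634390831171096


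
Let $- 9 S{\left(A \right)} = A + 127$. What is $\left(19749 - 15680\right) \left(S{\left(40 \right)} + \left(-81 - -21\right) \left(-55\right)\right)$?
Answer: $\frac{120169777}{9} \approx 1.3352 \cdot 10^{7}$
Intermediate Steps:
$S{\left(A \right)} = - \frac{127}{9} - \frac{A}{9}$ ($S{\left(A \right)} = - \frac{A + 127}{9} = - \frac{127 + A}{9} = - \frac{127}{9} - \frac{A}{9}$)
$\left(19749 - 15680\right) \left(S{\left(40 \right)} + \left(-81 - -21\right) \left(-55\right)\right) = \left(19749 - 15680\right) \left(\left(- \frac{127}{9} - \frac{40}{9}\right) + \left(-81 - -21\right) \left(-55\right)\right) = 4069 \left(\left(- \frac{127}{9} - \frac{40}{9}\right) + \left(-81 + \left(-21 + 42\right)\right) \left(-55\right)\right) = 4069 \left(- \frac{167}{9} + \left(-81 + 21\right) \left(-55\right)\right) = 4069 \left(- \frac{167}{9} - -3300\right) = 4069 \left(- \frac{167}{9} + 3300\right) = 4069 \cdot \frac{29533}{9} = \frac{120169777}{9}$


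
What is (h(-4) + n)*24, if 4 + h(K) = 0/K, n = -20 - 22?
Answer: -1104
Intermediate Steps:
n = -42
h(K) = -4 (h(K) = -4 + 0/K = -4 + 0 = -4)
(h(-4) + n)*24 = (-4 - 42)*24 = -46*24 = -1104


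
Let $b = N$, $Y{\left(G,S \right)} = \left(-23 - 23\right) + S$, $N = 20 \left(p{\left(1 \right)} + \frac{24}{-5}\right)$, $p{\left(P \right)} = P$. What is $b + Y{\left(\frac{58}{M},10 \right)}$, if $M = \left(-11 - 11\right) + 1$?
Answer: $-112$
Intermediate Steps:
$M = -21$ ($M = -22 + 1 = -21$)
$N = -76$ ($N = 20 \left(1 + \frac{24}{-5}\right) = 20 \left(1 + 24 \left(- \frac{1}{5}\right)\right) = 20 \left(1 - \frac{24}{5}\right) = 20 \left(- \frac{19}{5}\right) = -76$)
$Y{\left(G,S \right)} = -46 + S$
$b = -76$
$b + Y{\left(\frac{58}{M},10 \right)} = -76 + \left(-46 + 10\right) = -76 - 36 = -112$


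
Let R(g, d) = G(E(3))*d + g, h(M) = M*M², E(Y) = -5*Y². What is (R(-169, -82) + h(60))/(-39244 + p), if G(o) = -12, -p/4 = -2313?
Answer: -216815/29992 ≈ -7.2291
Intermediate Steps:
p = 9252 (p = -4*(-2313) = 9252)
h(M) = M³
R(g, d) = g - 12*d (R(g, d) = -12*d + g = g - 12*d)
(R(-169, -82) + h(60))/(-39244 + p) = ((-169 - 12*(-82)) + 60³)/(-39244 + 9252) = ((-169 + 984) + 216000)/(-29992) = (815 + 216000)*(-1/29992) = 216815*(-1/29992) = -216815/29992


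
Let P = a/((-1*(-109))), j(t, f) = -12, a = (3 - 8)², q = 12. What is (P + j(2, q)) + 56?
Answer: 4821/109 ≈ 44.229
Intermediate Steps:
a = 25 (a = (-5)² = 25)
P = 25/109 (P = 25/((-1*(-109))) = 25/109 ≈ 0.22936)
(P + j(2, q)) + 56 = (25/109 - 12) + 56 = -1283/109 + 56 = 4821/109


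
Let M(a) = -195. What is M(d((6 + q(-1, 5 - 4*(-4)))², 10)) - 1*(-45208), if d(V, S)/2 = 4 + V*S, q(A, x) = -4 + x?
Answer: 45013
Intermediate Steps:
d(V, S) = 8 + 2*S*V (d(V, S) = 2*(4 + V*S) = 2*(4 + S*V) = 8 + 2*S*V)
M(d((6 + q(-1, 5 - 4*(-4)))², 10)) - 1*(-45208) = -195 - 1*(-45208) = -195 + 45208 = 45013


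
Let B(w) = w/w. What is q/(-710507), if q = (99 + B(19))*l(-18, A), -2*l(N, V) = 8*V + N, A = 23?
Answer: 8300/710507 ≈ 0.011682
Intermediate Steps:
B(w) = 1
l(N, V) = -4*V - N/2 (l(N, V) = -(8*V + N)/2 = -(N + 8*V)/2 = -4*V - N/2)
q = -8300 (q = (99 + 1)*(-4*23 - 1/2*(-18)) = 100*(-92 + 9) = 100*(-83) = -8300)
q/(-710507) = -8300/(-710507) = -8300*(-1/710507) = 8300/710507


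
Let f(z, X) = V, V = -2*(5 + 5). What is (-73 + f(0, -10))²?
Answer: 8649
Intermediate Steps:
V = -20 (V = -2*10 = -20)
f(z, X) = -20
(-73 + f(0, -10))² = (-73 - 20)² = (-93)² = 8649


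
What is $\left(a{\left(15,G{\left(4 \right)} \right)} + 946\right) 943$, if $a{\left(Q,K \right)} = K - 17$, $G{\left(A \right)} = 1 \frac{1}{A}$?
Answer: $\frac{3505131}{4} \approx 8.7628 \cdot 10^{5}$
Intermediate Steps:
$G{\left(A \right)} = \frac{1}{A}$
$a{\left(Q,K \right)} = -17 + K$
$\left(a{\left(15,G{\left(4 \right)} \right)} + 946\right) 943 = \left(\left(-17 + \frac{1}{4}\right) + 946\right) 943 = \left(- \frac{67}{4} + 946\right) 943 = \frac{3717}{4} \cdot 943 = \frac{3505131}{4}$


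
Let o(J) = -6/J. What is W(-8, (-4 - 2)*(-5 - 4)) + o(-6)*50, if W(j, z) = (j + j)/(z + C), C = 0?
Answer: 1342/27 ≈ 49.704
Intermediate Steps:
W(j, z) = 2*j/z (W(j, z) = (j + j)/(z + 0) = (2*j)/z = 2*j/z)
W(-8, (-4 - 2)*(-5 - 4)) + o(-6)*50 = 2*(-8)/((-4 - 2)*(-5 - 4)) - 6/(-6)*50 = 2*(-8)/(-6*(-9)) - 6*(-⅙)*50 = 2*(-8)/54 + 1*50 = 2*(-8)*(1/54) + 50 = -8/27 + 50 = 1342/27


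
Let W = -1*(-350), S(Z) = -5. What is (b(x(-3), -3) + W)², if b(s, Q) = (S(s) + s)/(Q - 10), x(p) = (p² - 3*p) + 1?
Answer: 20575296/169 ≈ 1.2175e+5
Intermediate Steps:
x(p) = 1 + p² - 3*p
b(s, Q) = (-5 + s)/(-10 + Q) (b(s, Q) = (-5 + s)/(Q - 10) = (-5 + s)/(-10 + Q))
W = 350
(b(x(-3), -3) + W)² = ((-5 + (1 + (-3)² - 3*(-3)))/(-10 - 3) + 350)² = ((-5 + (1 + 9 + 9))/(-13) + 350)² = (-(-5 + 19)/13 + 350)² = (-1/13*14 + 350)² = (-14/13 + 350)² = (4536/13)² = 20575296/169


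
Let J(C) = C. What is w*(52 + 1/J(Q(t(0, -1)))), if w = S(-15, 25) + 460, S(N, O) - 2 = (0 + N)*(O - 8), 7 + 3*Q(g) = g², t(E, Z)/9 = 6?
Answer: 31313097/2909 ≈ 10764.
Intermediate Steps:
t(E, Z) = 54 (t(E, Z) = 9*6 = 54)
Q(g) = -7/3 + g²/3
S(N, O) = 2 + N*(-8 + O) (S(N, O) = 2 + (0 + N)*(O - 8) = 2 + N*(-8 + O))
w = 207 (w = (2 - 8*(-15) - 15*25) + 460 = (2 + 120 - 375) + 460 = -253 + 460 = 207)
w*(52 + 1/J(Q(t(0, -1)))) = 207*(52 + 1/(-7/3 + (⅓)*54²)) = 207*(52 + 1/(-7/3 + (⅓)*2916)) = 207*(52 + 1/(-7/3 + 972)) = 207*(52 + 1/(2909/3)) = 207*(52 + 3/2909) = 207*(151271/2909) = 31313097/2909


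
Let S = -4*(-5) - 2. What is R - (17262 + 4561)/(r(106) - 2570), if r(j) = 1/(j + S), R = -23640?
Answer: -7530865508/318679 ≈ -23632.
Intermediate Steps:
S = 18 (S = 20 - 2 = 18)
r(j) = 1/(18 + j) (r(j) = 1/(j + 18) = 1/(18 + j))
R - (17262 + 4561)/(r(106) - 2570) = -23640 - (17262 + 4561)/(1/(18 + 106) - 2570) = -23640 - 21823/(1/124 - 2570) = -23640 - 21823/(-318679/124) = -23640 - 21823*(-124)/318679 = -23640 - 1*(-2706052/318679) = -23640 + 2706052/318679 = -7530865508/318679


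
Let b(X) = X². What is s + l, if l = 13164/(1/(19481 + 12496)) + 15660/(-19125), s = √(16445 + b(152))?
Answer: 178901721552/425 + √39549 ≈ 4.2095e+8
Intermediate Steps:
s = √39549 (s = √(16445 + 152²) = √(16445 + 23104) = √39549 ≈ 198.87)
l = 178901721552/425 (l = 13164/(1/31977) + 15660*(-1/19125) = 13164/(1/31977) - 348/425 = 13164*31977 - 348/425 = 420945228 - 348/425 = 178901721552/425 ≈ 4.2095e+8)
s + l = √39549 + 178901721552/425 = 178901721552/425 + √39549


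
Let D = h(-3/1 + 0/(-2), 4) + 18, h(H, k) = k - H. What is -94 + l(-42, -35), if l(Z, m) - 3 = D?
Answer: -66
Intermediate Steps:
D = 25 (D = (4 - (-3/1 + 0/(-2))) + 18 = (4 - (-3*1 + 0*(-½))) + 18 = (4 - (-3 + 0)) + 18 = (4 - 1*(-3)) + 18 = (4 + 3) + 18 = 7 + 18 = 25)
l(Z, m) = 28 (l(Z, m) = 3 + 25 = 28)
-94 + l(-42, -35) = -94 + 28 = -66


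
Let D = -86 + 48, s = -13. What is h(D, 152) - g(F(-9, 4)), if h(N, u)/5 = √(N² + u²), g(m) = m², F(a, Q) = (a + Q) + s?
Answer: -324 + 190*√17 ≈ 459.39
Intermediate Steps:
F(a, Q) = -13 + Q + a (F(a, Q) = (a + Q) - 13 = (Q + a) - 13 = -13 + Q + a)
D = -38
h(N, u) = 5*√(N² + u²)
h(D, 152) - g(F(-9, 4)) = 5*√((-38)² + 152²) - (-13 + 4 - 9)² = 5*√(1444 + 23104) - 1*(-18)² = 5*√24548 - 1*324 = 5*(38*√17) - 324 = 190*√17 - 324 = -324 + 190*√17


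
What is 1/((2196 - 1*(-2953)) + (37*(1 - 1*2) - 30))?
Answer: 1/5082 ≈ 0.00019677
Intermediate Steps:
1/((2196 - 1*(-2953)) + (37*(1 - 1*2) - 30)) = 1/((2196 + 2953) + (37*(1 - 2) - 30)) = 1/(5149 + (37*(-1) - 30)) = 1/(5149 + (-37 - 30)) = 1/(5149 - 67) = 1/5082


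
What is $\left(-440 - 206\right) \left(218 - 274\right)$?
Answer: $36176$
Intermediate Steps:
$\left(-440 - 206\right) \left(218 - 274\right) = \left(-440 - 206\right) \left(-56\right) = \left(-646\right) \left(-56\right) = 36176$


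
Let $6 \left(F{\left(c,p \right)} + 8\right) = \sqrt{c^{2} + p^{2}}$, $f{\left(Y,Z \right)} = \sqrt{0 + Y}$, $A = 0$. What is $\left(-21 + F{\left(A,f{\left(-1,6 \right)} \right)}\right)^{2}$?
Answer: $\frac{\left(174 - i\right)^{2}}{36} \approx 840.97 - 9.6667 i$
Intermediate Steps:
$f{\left(Y,Z \right)} = \sqrt{Y}$
$F{\left(c,p \right)} = -8 + \frac{\sqrt{c^{2} + p^{2}}}{6}$
$\left(-21 + F{\left(A,f{\left(-1,6 \right)} \right)}\right)^{2} = \left(-21 - \left(8 - \frac{\sqrt{0^{2} + \left(\sqrt{-1}\right)^{2}}}{6}\right)\right)^{2} = \left(-21 - \left(8 - \frac{\sqrt{0 + i^{2}}}{6}\right)\right)^{2} = \left(-21 - \left(8 - \frac{\sqrt{0 - 1}}{6}\right)\right)^{2} = \left(-21 - \left(8 - \frac{\sqrt{-1}}{6}\right)\right)^{2} = \left(-21 - \left(8 - \frac{i}{6}\right)\right)^{2} = \left(-29 + \frac{i}{6}\right)^{2}$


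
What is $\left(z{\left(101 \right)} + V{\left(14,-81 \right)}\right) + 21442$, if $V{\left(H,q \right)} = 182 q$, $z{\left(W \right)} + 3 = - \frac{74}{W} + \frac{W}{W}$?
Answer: $\frac{676424}{101} \approx 6697.3$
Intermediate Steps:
$z{\left(W \right)} = -2 - \frac{74}{W}$ ($z{\left(W \right)} = -3 - \left(\frac{74}{W} - \frac{W}{W}\right) = -3 + \left(- \frac{74}{W} + 1\right) = -3 + \left(1 - \frac{74}{W}\right) = -2 - \frac{74}{W}$)
$\left(z{\left(101 \right)} + V{\left(14,-81 \right)}\right) + 21442 = \left(\left(-2 - \frac{74}{101}\right) + 182 \left(-81\right)\right) + 21442 = \left(\left(-2 - \frac{74}{101}\right) - 14742\right) + 21442 = \left(- \frac{276}{101} - 14742\right) + 21442 = - \frac{1489218}{101} + 21442 = \frac{676424}{101}$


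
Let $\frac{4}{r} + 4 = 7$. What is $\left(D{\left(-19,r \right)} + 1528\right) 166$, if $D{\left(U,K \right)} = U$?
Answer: $250494$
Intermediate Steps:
$r = \frac{4}{3}$ ($r = \frac{4}{-4 + 7} = \frac{4}{3} \approx 1.3333$)
$\left(D{\left(-19,r \right)} + 1528\right) 166 = \left(-19 + 1528\right) 166 = 1509 \cdot 166 = 250494$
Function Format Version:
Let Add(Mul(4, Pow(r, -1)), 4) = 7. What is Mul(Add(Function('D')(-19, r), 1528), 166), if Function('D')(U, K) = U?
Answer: 250494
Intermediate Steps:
r = Rational(4, 3) (r = Mul(4, Pow(Add(-4, 7), -1)) = Mul(4, Pow(3, -1)) = Mul(4, Rational(1, 3)) = Rational(4, 3) ≈ 1.3333)
Mul(Add(Function('D')(-19, r), 1528), 166) = Mul(Add(-19, 1528), 166) = Mul(1509, 166) = 250494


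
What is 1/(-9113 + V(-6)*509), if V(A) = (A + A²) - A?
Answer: 1/9211 ≈ 0.00010857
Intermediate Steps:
V(A) = A²
1/(-9113 + V(-6)*509) = 1/(-9113 + (-6)²*509) = 1/(-9113 + 36*509) = 1/(-9113 + 18324) = 1/9211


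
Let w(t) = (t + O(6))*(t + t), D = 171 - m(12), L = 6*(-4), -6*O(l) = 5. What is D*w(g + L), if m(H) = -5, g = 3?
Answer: 161392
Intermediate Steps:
O(l) = -⅚ (O(l) = -⅙*5 = -⅚)
L = -24
D = 176 (D = 171 - 1*(-5) = 171 + 5 = 176)
w(t) = 2*t*(-⅚ + t) (w(t) = (t - ⅚)*(t + t) = (-⅚ + t)*(2*t) = 2*t*(-⅚ + t))
D*w(g + L) = 176*((3 - 24)*(-5 + 6*(3 - 24))/3) = 176*((⅓)*(-21)*(-5 + 6*(-21))) = 176*((⅓)*(-21)*(-5 - 126)) = 176*((⅓)*(-21)*(-131)) = 176*917 = 161392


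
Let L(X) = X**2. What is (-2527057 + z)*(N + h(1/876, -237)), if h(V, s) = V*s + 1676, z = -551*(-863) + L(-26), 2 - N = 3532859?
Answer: 528665026907527/73 ≈ 7.2420e+12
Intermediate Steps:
N = -3532857 (N = 2 - 1*3532859 = 2 - 3532859 = -3532857)
z = 476189 (z = -551*(-863) + (-26)**2 = 475513 + 676 = 476189)
h(V, s) = 1676 + V*s
(-2527057 + z)*(N + h(1/876, -237)) = (-2527057 + 476189)*(-3532857 + (1676 - 237/876)) = -2050868*(-3532857 + (1676 + (1/876)*(-237))) = -2050868*(-3532857 + (1676 - 79/292)) = -2050868*(-3532857 + 489313/292) = -2050868*(-1031104931/292) = 528665026907527/73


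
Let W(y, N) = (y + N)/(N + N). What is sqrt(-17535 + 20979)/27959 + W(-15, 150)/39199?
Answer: 9/783980 + 2*sqrt(861)/27959 ≈ 0.0021105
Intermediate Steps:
W(y, N) = (N + y)/(2*N) (W(y, N) = (N + y)/((2*N)) = (N + y)*(1/(2*N)) = (N + y)/(2*N))
sqrt(-17535 + 20979)/27959 + W(-15, 150)/39199 = sqrt(-17535 + 20979)/27959 + ((1/2)*(150 - 15)/150)/39199 = sqrt(3444)*(1/27959) + ((1/2)*(1/150)*135)*(1/39199) = (2*sqrt(861))*(1/27959) + (9/20)*(1/39199) = 2*sqrt(861)/27959 + 9/783980 = 9/783980 + 2*sqrt(861)/27959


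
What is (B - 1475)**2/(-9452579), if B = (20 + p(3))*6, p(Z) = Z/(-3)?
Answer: -1852321/9452579 ≈ -0.19596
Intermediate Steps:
p(Z) = -Z/3 (p(Z) = Z*(-1/3) = -Z/3)
B = 114 (B = (20 - 1/3*3)*6 = (20 - 1)*6 = 19*6 = 114)
(B - 1475)**2/(-9452579) = (114 - 1475)**2/(-9452579) = (-1361)**2*(-1/9452579) = 1852321*(-1/9452579) = -1852321/9452579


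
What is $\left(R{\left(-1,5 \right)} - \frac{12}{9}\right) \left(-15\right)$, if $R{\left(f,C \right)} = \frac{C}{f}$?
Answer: $95$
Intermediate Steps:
$\left(R{\left(-1,5 \right)} - \frac{12}{9}\right) \left(-15\right) = \left(\frac{5}{-1} - \frac{12}{9}\right) \left(-15\right) = \left(5 \left(-1\right) - \frac{4}{3}\right) \left(-15\right) = \left(-5 - \frac{4}{3}\right) \left(-15\right) = \left(- \frac{19}{3}\right) \left(-15\right) = 95$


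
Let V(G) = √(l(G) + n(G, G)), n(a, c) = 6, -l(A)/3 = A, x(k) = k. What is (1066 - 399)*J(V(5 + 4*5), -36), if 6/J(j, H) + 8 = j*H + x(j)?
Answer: -32016/84589 + 140070*I*√69/84589 ≈ -0.37849 + 13.755*I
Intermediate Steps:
l(A) = -3*A
V(G) = √(6 - 3*G) (V(G) = √(-3*G + 6) = √(6 - 3*G))
J(j, H) = 6/(-8 + j + H*j) (J(j, H) = 6/(-8 + (j*H + j)) = 6/(-8 + (H*j + j)) = 6/(-8 + (j + H*j)) = 6/(-8 + j + H*j))
(1066 - 399)*J(V(5 + 4*5), -36) = (1066 - 399)*(6/(-8 + √(6 - 3*(5 + 4*5)) - 36*√(6 - 3*(5 + 4*5)))) = 667*(6/(-8 + √(6 - 3*(5 + 20)) - 36*√(6 - 3*(5 + 20)))) = 667*(6/(-8 + √(6 - 3*25) - 36*√(6 - 3*25))) = 667*(6/(-8 + √(6 - 75) - 36*√(6 - 75))) = 667*(6/(-8 + √(-69) - 36*I*√69)) = 667*(6/(-8 + I*√69 - 36*I*√69)) = 667*(6/(-8 - 35*I*√69)) = 4002/(-8 - 35*I*√69)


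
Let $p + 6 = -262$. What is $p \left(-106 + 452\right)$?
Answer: $-92728$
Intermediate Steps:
$p = -268$ ($p = -6 - 262 = -268$)
$p \left(-106 + 452\right) = - 268 \left(-106 + 452\right) = \left(-268\right) 346 = -92728$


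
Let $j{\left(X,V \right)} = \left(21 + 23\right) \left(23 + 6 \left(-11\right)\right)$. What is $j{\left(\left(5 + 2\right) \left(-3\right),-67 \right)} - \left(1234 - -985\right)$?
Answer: $-4111$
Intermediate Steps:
$j{\left(X,V \right)} = -1892$ ($j{\left(X,V \right)} = 44 \left(23 - 66\right) = 44 \left(-43\right) = -1892$)
$j{\left(\left(5 + 2\right) \left(-3\right),-67 \right)} - \left(1234 - -985\right) = -1892 - \left(1234 - -985\right) = -1892 - \left(1234 + 985\right) = -1892 - 2219 = -4111$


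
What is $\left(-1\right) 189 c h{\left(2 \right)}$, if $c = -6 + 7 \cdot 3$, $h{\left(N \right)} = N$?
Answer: $-5670$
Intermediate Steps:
$c = 15$ ($c = -6 + 21 = 15$)
$\left(-1\right) 189 c h{\left(2 \right)} = \left(-1\right) 189 \cdot 15 \cdot 2 = \left(-189\right) 15 \cdot 2 = \left(-2835\right) 2 = -5670$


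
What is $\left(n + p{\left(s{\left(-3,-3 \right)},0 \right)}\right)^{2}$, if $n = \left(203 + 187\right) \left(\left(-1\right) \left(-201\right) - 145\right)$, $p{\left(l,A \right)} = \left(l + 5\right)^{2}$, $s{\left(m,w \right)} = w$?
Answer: $477160336$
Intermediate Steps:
$p{\left(l,A \right)} = \left(5 + l\right)^{2}$
$n = 21840$ ($n = 390 \left(201 - 145\right) = 390 \cdot 56 = 21840$)
$\left(n + p{\left(s{\left(-3,-3 \right)},0 \right)}\right)^{2} = \left(21840 + \left(5 - 3\right)^{2}\right)^{2} = \left(21840 + 2^{2}\right)^{2} = \left(21840 + 4\right)^{2} = 21844^{2} = 477160336$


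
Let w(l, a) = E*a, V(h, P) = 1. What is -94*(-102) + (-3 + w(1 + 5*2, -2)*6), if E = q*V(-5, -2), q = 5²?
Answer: 9285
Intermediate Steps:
q = 25
E = 25 (E = 25*1 = 25)
w(l, a) = 25*a
-94*(-102) + (-3 + w(1 + 5*2, -2)*6) = -94*(-102) + (-3 + (25*(-2))*6) = 9588 + (-3 - 50*6) = 9588 + (-3 - 300) = 9588 - 303 = 9285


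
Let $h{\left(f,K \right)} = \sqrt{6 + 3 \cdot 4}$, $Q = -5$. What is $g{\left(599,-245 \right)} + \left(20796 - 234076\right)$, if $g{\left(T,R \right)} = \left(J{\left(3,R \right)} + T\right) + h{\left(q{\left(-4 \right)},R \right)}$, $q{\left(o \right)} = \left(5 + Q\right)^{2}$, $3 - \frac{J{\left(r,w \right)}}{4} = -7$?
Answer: $-212641 + 3 \sqrt{2} \approx -2.1264 \cdot 10^{5}$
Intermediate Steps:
$J{\left(r,w \right)} = 40$ ($J{\left(r,w \right)} = 12 - -28 = 12 + 28 = 40$)
$q{\left(o \right)} = 0$ ($q{\left(o \right)} = \left(5 - 5\right)^{2} = 0^{2} = 0$)
$h{\left(f,K \right)} = 3 \sqrt{2}$ ($h{\left(f,K \right)} = \sqrt{6 + 12} = \sqrt{18} = 3 \sqrt{2}$)
$g{\left(T,R \right)} = 40 + T + 3 \sqrt{2}$ ($g{\left(T,R \right)} = \left(40 + T\right) + 3 \sqrt{2} = 40 + T + 3 \sqrt{2}$)
$g{\left(599,-245 \right)} + \left(20796 - 234076\right) = \left(40 + 599 + 3 \sqrt{2}\right) + \left(20796 - 234076\right) = \left(639 + 3 \sqrt{2}\right) - 213280 = -212641 + 3 \sqrt{2}$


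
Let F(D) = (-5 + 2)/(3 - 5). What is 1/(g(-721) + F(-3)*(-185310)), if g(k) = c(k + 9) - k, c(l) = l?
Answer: -1/277956 ≈ -3.5977e-6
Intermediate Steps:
F(D) = 3/2 (F(D) = -3/(-2) = -3*(-½) = 3/2)
g(k) = 9 (g(k) = (k + 9) - k = (9 + k) - k = 9)
1/(g(-721) + F(-3)*(-185310)) = 1/(9 + (3/2)*(-185310)) = 1/(9 - 277965) = 1/(-277956) = -1/277956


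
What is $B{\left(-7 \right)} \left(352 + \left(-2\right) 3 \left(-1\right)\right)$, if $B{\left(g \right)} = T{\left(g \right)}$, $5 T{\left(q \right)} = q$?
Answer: $- \frac{2506}{5} \approx -501.2$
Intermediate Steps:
$T{\left(q \right)} = \frac{q}{5}$
$B{\left(g \right)} = \frac{g}{5}$
$B{\left(-7 \right)} \left(352 + \left(-2\right) 3 \left(-1\right)\right) = \frac{1}{5} \left(-7\right) \left(352 + \left(-2\right) 3 \left(-1\right)\right) = - \frac{7 \left(352 - -6\right)}{5} = - \frac{7 \left(352 + 6\right)}{5} = \left(- \frac{7}{5}\right) 358 = - \frac{2506}{5}$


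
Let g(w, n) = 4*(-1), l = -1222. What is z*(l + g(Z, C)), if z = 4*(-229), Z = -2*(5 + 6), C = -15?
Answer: 1123016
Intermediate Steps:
Z = -22 (Z = -2*11 = -22)
z = -916
g(w, n) = -4
z*(l + g(Z, C)) = -916*(-1222 - 4) = -916*(-1226) = 1123016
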